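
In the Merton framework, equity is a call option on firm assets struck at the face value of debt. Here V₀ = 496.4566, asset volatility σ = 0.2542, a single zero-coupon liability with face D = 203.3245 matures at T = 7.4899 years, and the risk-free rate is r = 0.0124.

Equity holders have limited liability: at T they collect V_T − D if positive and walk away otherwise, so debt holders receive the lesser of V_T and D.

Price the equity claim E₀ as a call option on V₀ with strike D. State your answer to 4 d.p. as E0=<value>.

d₁ = [ln(V₀/D) + (r + σ²/2)T] / (σ√T)
   = [ln(496.4566/203.3245) + (0.0124 + 0.5·0.2542²)·7.4899] / (0.2542·√7.4899)
   = [0.892693 + 0.334865] / 0.695686 = 1.764527
d₂ = d₁ − σ√T = 1.764527 − 0.695686 = 1.068840
N(d₁) = 0.961178,  N(d₂) = 0.857429,  e^(−rT) = 0.911308
E₀ = V₀·N(d₁) − D·e^(−rT)·N(d₂)
   = 496.4566·0.961178 − 203.3245·0.911308·0.857429 = 318.309274

E0=318.3093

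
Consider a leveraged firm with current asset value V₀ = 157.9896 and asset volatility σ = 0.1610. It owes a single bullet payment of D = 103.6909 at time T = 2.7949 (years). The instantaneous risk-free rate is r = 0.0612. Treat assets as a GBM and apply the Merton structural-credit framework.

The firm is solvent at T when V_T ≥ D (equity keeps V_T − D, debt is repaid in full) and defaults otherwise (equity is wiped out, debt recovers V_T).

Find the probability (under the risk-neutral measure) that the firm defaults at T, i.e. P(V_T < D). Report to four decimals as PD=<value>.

d₁ = [ln(V₀/D) + (r + σ²/2)T] / (σ√T)
   = [ln(157.9896/103.6909) + (0.0612 + 0.5·0.1610²)·2.7949] / (0.1610·√2.7949)
   = [0.421115 + 0.207271] / 0.269159 = 2.334627
d₂ = d₁ − σ√T = 2.334627 − 0.269159 = 2.065468
risk-neutral PD = N(−d₂) = N(-2.065468) = 0.019439

PD=0.0194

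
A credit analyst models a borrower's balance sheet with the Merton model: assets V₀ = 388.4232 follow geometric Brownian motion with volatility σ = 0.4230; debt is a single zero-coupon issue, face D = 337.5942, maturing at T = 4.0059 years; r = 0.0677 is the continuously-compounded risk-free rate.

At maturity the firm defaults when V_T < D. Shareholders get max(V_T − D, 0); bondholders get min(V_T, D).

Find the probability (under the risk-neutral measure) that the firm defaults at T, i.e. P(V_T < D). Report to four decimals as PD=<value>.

d₁ = [ln(V₀/D) + (r + σ²/2)T] / (σ√T)
   = [ln(388.4232/337.5942) + (0.0677 + 0.5·0.4230²)·4.0059] / (0.4230·√4.0059)
   = [0.140251 + 0.629585] / 0.846624 = 0.909301
d₂ = d₁ − σ√T = 0.909301 − 0.846624 = 0.062678
risk-neutral PD = N(−d₂) = N(-0.062678) = 0.475012

PD=0.4750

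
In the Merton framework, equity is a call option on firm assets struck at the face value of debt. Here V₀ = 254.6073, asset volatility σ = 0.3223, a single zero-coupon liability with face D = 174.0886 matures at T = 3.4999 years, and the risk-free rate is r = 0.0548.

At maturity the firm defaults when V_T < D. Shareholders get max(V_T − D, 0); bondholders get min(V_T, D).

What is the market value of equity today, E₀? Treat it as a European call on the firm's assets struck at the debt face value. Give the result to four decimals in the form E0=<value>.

E0=121.1936

d₁ = [ln(V₀/D) + (r + σ²/2)T] / (σ√T)
   = [ln(254.6073/174.0886) + (0.0548 + 0.5·0.3223²)·3.4999] / (0.3223·√3.4999)
   = [0.380158 + 0.373575] / 0.602959 = 1.250055
d₂ = d₁ − σ√T = 1.250055 − 0.602959 = 0.647096
N(d₁) = 0.894360,  N(d₂) = 0.741215,  e^(−rT) = 0.825476
E₀ = V₀·N(d₁) − D·e^(−rT)·N(d₂)
   = 254.6073·0.894360 − 174.0886·0.825476·0.741215 = 121.193588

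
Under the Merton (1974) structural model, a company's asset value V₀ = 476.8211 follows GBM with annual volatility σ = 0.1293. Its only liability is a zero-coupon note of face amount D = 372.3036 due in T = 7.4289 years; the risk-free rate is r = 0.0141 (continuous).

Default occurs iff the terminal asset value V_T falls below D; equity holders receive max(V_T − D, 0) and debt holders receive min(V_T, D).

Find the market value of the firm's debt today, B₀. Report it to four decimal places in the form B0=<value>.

d₁ = [ln(V₀/D) + (r + σ²/2)T] / (σ√T)
   = [ln(476.8211/372.3036) + (0.0141 + 0.5·0.1293²)·7.4289] / (0.1293·√7.4289)
   = [0.247432 + 0.166847] / 0.352420 = 1.175526
d₂ = d₁ − σ√T = 1.175526 − 0.352420 = 0.823106
N(d₁) = 0.880108,  N(d₂) = 0.794776,  e^(−rT) = 0.900552
E₀ = V₀·N(d₁) − D·e^(−rT)·N(d₂)
   = 476.8211·0.880108 − 372.3036·0.900552·0.794776 = 153.182481
B₀ = V₀ − E₀ = 476.8211 − 153.182481 = 323.638619

B0=323.6386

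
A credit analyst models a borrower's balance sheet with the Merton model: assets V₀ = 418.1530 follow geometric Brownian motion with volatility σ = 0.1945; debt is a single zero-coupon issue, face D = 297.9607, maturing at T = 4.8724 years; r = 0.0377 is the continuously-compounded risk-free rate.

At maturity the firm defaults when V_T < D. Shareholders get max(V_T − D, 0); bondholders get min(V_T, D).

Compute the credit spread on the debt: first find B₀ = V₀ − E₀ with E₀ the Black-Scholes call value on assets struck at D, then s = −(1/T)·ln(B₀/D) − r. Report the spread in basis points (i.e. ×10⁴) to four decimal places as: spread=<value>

d₁ = [ln(V₀/D) + (r + σ²/2)T] / (σ√T)
   = [ln(418.1530/297.9607) + (0.0377 + 0.5·0.1945²)·4.8724] / (0.1945·√4.8724)
   = [0.338886 + 0.275852] / 0.429330 = 1.431853
d₂ = d₁ − σ√T = 1.431853 − 0.429330 = 1.002523
N(d₁) = 0.923907,  N(d₂) = 0.841955,  e^(−rT) = 0.832194
E₀ = V₀·N(d₁) − D·e^(−rT)·N(d₂)
   = 418.1530·0.923907 − 297.9607·0.832194·0.841955 = 177.562490
B₀ = V₀ − E₀ = 418.1530 − 177.562490 = 240.590510
spread = −(1/T)·ln(B₀/D) − r = −(1/4.8724)·ln(240.590510/297.9607) − 0.0377 = 0.00619320
in basis points: 0.00619320 × 10⁴ = 61.9320 bp

spread=61.9320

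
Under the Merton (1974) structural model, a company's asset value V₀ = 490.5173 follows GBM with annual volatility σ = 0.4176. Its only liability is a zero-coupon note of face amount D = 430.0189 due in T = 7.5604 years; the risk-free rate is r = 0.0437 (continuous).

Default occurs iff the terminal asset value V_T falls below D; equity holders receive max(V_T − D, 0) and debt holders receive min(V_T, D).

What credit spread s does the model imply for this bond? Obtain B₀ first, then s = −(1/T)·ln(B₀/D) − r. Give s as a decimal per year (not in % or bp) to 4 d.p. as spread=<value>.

d₁ = [ln(V₀/D) + (r + σ²/2)T] / (σ√T)
   = [ln(490.5173/430.0189) + (0.0437 + 0.5·0.4176²)·7.5604] / (0.4176·√7.5604)
   = [0.131631 + 0.989618] / 1.148241 = 0.976493
d₂ = d₁ − σ√T = 0.976493 − 1.148241 = -0.171747
N(d₁) = 0.835590,  N(d₂) = 0.431818,  e^(−rT) = 0.718644
E₀ = V₀·N(d₁) − D·e^(−rT)·N(d₂)
   = 490.5173·0.835590 − 430.0189·0.718644·0.431818 = 276.426404
B₀ = V₀ − E₀ = 490.5173 − 276.426404 = 214.090896
spread = −(1/T)·ln(B₀/D) − r = −(1/7.5604)·ln(214.090896/430.0189) − 0.0437 = 0.04854756

spread=0.0485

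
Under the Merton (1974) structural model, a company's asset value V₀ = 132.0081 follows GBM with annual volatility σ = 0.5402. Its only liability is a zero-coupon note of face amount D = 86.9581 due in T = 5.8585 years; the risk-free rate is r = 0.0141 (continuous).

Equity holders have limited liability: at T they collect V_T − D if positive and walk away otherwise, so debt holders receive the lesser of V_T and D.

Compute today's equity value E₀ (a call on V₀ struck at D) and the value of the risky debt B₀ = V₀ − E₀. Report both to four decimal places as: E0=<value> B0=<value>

E0=80.7288 B0=51.2793

d₁ = [ln(V₀/D) + (r + σ²/2)T] / (σ√T)
   = [ln(132.0081/86.9581) + (0.0141 + 0.5·0.5402²)·5.8585] / (0.5402·√5.8585)
   = [0.417437 + 0.937407] / 1.307518 = 1.036195
d₂ = d₁ − σ√T = 1.036195 − 1.307518 = -0.271323
N(d₁) = 0.849944,  N(d₂) = 0.393071,  e^(−rT) = 0.920715
E₀ = V₀·N(d₁) − D·e^(−rT)·N(d₂)
   = 132.0081·0.849944 − 86.9581·0.920715·0.393071 = 80.728847
B₀ = V₀ − E₀ = 132.0081 − 80.728847 = 51.279253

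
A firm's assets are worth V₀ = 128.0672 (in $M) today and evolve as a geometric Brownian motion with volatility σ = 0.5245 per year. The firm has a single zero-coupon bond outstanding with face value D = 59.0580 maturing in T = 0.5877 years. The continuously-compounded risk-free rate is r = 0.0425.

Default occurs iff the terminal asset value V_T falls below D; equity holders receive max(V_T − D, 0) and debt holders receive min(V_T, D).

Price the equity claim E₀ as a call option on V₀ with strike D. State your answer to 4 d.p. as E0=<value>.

E0=70.7647

d₁ = [ln(V₀/D) + (r + σ²/2)T] / (σ√T)
   = [ln(128.0672/59.0580) + (0.0425 + 0.5·0.5245²)·0.5877] / (0.5245·√0.5877)
   = [0.774035 + 0.105815] / 0.402090 = 2.188193
d₂ = d₁ − σ√T = 2.188193 − 0.402090 = 1.786103
N(d₁) = 0.985672,  N(d₂) = 0.962959,  e^(−rT) = 0.975332
E₀ = V₀·N(d₁) − D·e^(−rT)·N(d₂)
   = 128.0672·0.985672 − 59.0580·0.975332·0.962959 = 70.764741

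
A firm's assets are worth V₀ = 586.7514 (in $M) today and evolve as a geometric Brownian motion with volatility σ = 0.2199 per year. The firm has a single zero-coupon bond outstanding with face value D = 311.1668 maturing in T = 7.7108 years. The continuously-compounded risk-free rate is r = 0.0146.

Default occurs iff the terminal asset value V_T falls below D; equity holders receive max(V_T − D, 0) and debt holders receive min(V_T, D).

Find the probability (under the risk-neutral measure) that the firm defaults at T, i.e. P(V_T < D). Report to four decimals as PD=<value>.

PD=0.1794

d₁ = [ln(V₀/D) + (r + σ²/2)T] / (σ√T)
   = [ln(586.7514/311.1668) + (0.0146 + 0.5·0.2199²)·7.7108] / (0.2199·√7.7108)
   = [0.634272 + 0.299009] / 0.610626 = 1.528402
d₂ = d₁ − σ√T = 1.528402 − 0.610626 = 0.917777
risk-neutral PD = N(−d₂) = N(-0.917777) = 0.179368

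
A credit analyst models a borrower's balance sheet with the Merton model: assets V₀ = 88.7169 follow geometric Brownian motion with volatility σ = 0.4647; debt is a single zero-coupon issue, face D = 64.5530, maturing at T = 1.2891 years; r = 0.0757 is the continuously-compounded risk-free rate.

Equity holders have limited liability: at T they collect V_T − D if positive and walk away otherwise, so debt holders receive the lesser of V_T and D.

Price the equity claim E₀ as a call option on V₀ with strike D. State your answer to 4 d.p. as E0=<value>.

d₁ = [ln(V₀/D) + (r + σ²/2)T] / (σ√T)
   = [ln(88.7169/64.5530) + (0.0757 + 0.5·0.4647²)·1.2891] / (0.4647·√1.2891)
   = [0.317964 + 0.236773] / 0.527614 = 1.051407
d₂ = d₁ − σ√T = 1.051407 − 0.527614 = 0.523794
N(d₁) = 0.853464,  N(d₂) = 0.699789,  e^(−rT) = 0.907025
E₀ = V₀·N(d₁) − D·e^(−rT)·N(d₂)
   = 88.7169·0.853464 − 64.5530·0.907025·0.699789 = 34.743209

E0=34.7432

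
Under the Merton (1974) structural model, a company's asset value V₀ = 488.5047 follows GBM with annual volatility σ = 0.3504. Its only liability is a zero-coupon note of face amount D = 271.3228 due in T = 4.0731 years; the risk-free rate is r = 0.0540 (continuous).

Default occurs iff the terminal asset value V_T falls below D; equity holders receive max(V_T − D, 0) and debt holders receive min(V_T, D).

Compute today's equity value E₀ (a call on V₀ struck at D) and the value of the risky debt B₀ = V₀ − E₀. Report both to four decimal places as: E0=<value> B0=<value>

E0=284.7023 B0=203.8024

d₁ = [ln(V₀/D) + (r + σ²/2)T] / (σ√T)
   = [ln(488.5047/271.3228) + (0.0540 + 0.5·0.3504²)·4.0731] / (0.3504·√4.0731)
   = [0.588040 + 0.469995] / 0.707175 = 1.496144
d₂ = d₁ − σ√T = 1.496144 − 0.707175 = 0.788970
N(d₁) = 0.932692,  N(d₂) = 0.784935,  e^(−rT) = 0.802561
E₀ = V₀·N(d₁) − D·e^(−rT)·N(d₂)
   = 488.5047·0.932692 − 271.3228·0.802561·0.784935 = 284.702349
B₀ = V₀ − E₀ = 488.5047 − 284.702349 = 203.802351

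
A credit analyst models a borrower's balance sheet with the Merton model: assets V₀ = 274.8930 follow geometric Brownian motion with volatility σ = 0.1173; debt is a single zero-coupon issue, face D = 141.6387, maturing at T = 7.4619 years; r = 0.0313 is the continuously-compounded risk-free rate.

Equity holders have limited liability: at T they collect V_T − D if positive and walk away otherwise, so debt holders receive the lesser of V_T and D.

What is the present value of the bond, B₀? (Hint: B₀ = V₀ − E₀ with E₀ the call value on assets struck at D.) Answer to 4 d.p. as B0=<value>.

B0=112.0945

d₁ = [ln(V₀/D) + (r + σ²/2)T] / (σ√T)
   = [ln(274.8930/141.6387) + (0.0313 + 0.5·0.1173²)·7.4619] / (0.1173·√7.4619)
   = [0.663102 + 0.284893] / 0.320422 = 2.958581
d₂ = d₁ − σ√T = 2.958581 − 0.320422 = 2.638158
N(d₁) = 0.998455,  N(d₂) = 0.995832,  e^(−rT) = 0.791712
E₀ = V₀·N(d₁) − D·e^(−rT)·N(d₂)
   = 274.8930·0.998455 − 141.6387·0.791712·0.995832 = 162.798511
B₀ = V₀ − E₀ = 274.8930 − 162.798511 = 112.094489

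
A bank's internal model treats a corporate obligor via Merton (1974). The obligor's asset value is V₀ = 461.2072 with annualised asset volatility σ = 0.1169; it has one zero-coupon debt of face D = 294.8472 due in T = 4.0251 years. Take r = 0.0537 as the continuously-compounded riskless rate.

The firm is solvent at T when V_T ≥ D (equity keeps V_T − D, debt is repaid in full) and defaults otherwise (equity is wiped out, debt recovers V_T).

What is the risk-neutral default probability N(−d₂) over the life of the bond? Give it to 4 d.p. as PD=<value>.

d₁ = [ln(V₀/D) + (r + σ²/2)T] / (σ√T)
   = [ln(461.2072/294.8472) + (0.0537 + 0.5·0.1169²)·4.0251] / (0.1169·√4.0251)
   = [0.447390 + 0.243651] / 0.234532 = 2.946462
d₂ = d₁ − σ√T = 2.946462 − 0.234532 = 2.711929
risk-neutral PD = N(−d₂) = N(-2.711929) = 0.003345

PD=0.0033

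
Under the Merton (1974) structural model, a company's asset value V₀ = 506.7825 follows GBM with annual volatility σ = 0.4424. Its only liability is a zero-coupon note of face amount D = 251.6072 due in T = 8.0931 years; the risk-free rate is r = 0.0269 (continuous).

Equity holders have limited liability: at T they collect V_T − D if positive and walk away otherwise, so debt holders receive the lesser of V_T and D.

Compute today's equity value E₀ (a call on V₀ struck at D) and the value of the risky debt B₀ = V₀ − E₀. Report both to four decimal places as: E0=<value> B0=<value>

d₁ = [ln(V₀/D) + (r + σ²/2)T] / (σ√T)
   = [ln(506.7825/251.6072) + (0.0269 + 0.5·0.4424²)·8.0931] / (0.4424·√8.0931)
   = [0.700213 + 1.009686] / 1.258556 = 1.358620
d₂ = d₁ − σ√T = 1.358620 − 1.258556 = 0.100063
N(d₁) = 0.912866,  N(d₂) = 0.539853,  e^(−rT) = 0.804363
E₀ = V₀·N(d₁) − D·e^(−rT)·N(d₂)
   = 506.7825·0.912866 − 251.6072·0.804363·0.539853 = 353.367339
B₀ = V₀ − E₀ = 506.7825 − 353.367339 = 153.415161

E0=353.3673 B0=153.4152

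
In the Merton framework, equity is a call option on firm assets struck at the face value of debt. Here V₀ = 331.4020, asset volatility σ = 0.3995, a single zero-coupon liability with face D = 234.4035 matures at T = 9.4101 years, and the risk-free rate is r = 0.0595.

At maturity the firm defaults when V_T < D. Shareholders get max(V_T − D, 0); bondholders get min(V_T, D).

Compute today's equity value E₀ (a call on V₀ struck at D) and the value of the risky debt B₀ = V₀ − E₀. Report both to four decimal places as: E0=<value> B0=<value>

d₁ = [ln(V₀/D) + (r + σ²/2)T] / (σ√T)
   = [ln(331.4020/234.4035) + (0.0595 + 0.5·0.3995²)·9.4101] / (0.3995·√9.4101)
   = [0.346288 + 1.310828] / 1.225502 = 1.352194
d₂ = d₁ − σ√T = 1.352194 − 1.225502 = 0.126693
N(d₁) = 0.911843,  N(d₂) = 0.550408,  e^(−rT) = 0.571266
E₀ = V₀·N(d₁) − D·e^(−rT)·N(d₂)
   = 331.4020·0.911843 − 234.4035·0.571266·0.550408 = 228.483409
B₀ = V₀ − E₀ = 331.4020 − 228.483409 = 102.918591

E0=228.4834 B0=102.9186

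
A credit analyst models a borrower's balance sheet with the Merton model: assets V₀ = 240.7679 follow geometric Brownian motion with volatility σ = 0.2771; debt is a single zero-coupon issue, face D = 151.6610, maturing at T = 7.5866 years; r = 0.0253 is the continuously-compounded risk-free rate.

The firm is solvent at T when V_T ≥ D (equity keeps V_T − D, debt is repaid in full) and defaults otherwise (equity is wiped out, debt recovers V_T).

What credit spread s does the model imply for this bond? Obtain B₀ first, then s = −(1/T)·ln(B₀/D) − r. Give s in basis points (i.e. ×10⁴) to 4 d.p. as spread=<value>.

d₁ = [ln(V₀/D) + (r + σ²/2)T] / (σ√T)
   = [ln(240.7679/151.6610) + (0.0253 + 0.5·0.2771²)·7.5866] / (0.2771·√7.5866)
   = [0.462186 + 0.483207] / 0.763238 = 1.238660
d₂ = d₁ − σ√T = 1.238660 − 0.763238 = 0.475422
N(d₁) = 0.892264,  N(d₂) = 0.682757,  e^(−rT) = 0.825356
E₀ = V₀·N(d₁) − D·e^(−rT)·N(d₂)
   = 240.7679·0.892264 − 151.6610·0.825356·0.682757 = 129.365024
B₀ = V₀ − E₀ = 240.7679 − 129.365024 = 111.402876
spread = −(1/T)·ln(B₀/D) − r = −(1/7.5866)·ln(111.402876/151.6610) − 0.0253 = 0.01536309
in basis points: 0.01536309 × 10⁴ = 153.6309 bp

spread=153.6309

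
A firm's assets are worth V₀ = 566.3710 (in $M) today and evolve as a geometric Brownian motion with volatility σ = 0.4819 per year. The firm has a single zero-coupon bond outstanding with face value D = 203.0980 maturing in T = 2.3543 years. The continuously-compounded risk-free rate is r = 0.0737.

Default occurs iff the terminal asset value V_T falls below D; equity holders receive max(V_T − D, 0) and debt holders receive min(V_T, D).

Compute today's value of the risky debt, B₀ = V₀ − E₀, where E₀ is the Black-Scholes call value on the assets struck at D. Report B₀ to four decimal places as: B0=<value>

B0=165.9188

d₁ = [ln(V₀/D) + (r + σ²/2)T] / (σ√T)
   = [ln(566.3710/203.0980) + (0.0737 + 0.5·0.4819²)·2.3543] / (0.4819·√2.3543)
   = [1.025561 + 0.446879] / 0.739414 = 1.991359
d₂ = d₁ − σ√T = 1.991359 − 0.739414 = 1.251945
N(d₁) = 0.976779,  N(d₂) = 0.894705,  e^(−rT) = 0.840707
E₀ = V₀·N(d₁) − D·e^(−rT)·N(d₂)
   = 566.3710·0.976779 − 203.0980·0.840707·0.894705 = 400.452215
B₀ = V₀ − E₀ = 566.3710 − 400.452215 = 165.918785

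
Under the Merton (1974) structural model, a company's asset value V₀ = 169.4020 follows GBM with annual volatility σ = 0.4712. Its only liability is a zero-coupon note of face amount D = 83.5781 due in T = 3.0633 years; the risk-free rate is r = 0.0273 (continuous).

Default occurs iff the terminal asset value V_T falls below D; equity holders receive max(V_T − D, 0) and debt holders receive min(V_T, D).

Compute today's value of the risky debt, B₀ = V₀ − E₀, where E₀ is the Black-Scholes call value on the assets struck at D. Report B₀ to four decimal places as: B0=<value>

d₁ = [ln(V₀/D) + (r + σ²/2)T] / (σ√T)
   = [ln(169.4020/83.5781) + (0.0273 + 0.5·0.4712²)·3.0633] / (0.4712·√3.0633)
   = [0.706493 + 0.423699] / 0.824708 = 1.370416
d₂ = d₁ − σ√T = 1.370416 − 0.824708 = 0.545708
N(d₁) = 0.914721,  N(d₂) = 0.707367,  e^(−rT) = 0.919773
E₀ = V₀·N(d₁) − D·e^(−rT)·N(d₂)
   = 169.4020·0.914721 − 83.5781·0.919773·0.707367 = 100.578308
B₀ = V₀ − E₀ = 169.4020 − 100.578308 = 68.823692

B0=68.8237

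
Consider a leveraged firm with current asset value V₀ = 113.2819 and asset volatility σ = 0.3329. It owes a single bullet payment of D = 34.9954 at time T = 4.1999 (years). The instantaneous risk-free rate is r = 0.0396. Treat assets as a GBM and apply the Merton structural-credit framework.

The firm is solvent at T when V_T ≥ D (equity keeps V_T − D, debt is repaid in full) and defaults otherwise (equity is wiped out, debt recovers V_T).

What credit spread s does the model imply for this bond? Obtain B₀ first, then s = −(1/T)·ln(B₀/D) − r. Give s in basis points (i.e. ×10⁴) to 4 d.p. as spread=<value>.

d₁ = [ln(V₀/D) + (r + σ²/2)T] / (σ√T)
   = [ln(113.2819/34.9954) + (0.0396 + 0.5·0.3329²)·4.1999] / (0.3329·√4.1999)
   = [1.174663 + 0.399038] / 0.682234 = 2.306688
d₂ = d₁ − σ√T = 2.306688 − 0.682234 = 1.624454
N(d₁) = 0.989464,  N(d₂) = 0.947860,  e^(−rT) = 0.846779
E₀ = V₀·N(d₁) − D·e^(−rT)·N(d₂)
   = 113.2819·0.989464 − 34.9954·0.846779·0.947860 = 84.000062
B₀ = V₀ − E₀ = 113.2819 − 84.000062 = 29.281838
spread = −(1/T)·ln(B₀/D) − r = −(1/4.1999)·ln(29.281838/34.9954) − 0.0396 = 0.00284128
in basis points: 0.00284128 × 10⁴ = 28.4128 bp

spread=28.4128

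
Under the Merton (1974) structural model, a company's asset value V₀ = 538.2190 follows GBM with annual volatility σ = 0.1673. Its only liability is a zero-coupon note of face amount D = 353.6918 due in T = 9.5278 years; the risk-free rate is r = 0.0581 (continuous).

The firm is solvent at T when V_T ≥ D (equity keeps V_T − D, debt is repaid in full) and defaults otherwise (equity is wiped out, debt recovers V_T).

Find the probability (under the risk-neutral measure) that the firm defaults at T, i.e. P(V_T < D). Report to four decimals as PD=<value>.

d₁ = [ln(V₀/D) + (r + σ²/2)T] / (σ√T)
   = [ln(538.2190/353.6918) + (0.0581 + 0.5·0.1673²)·9.5278] / (0.1673·√9.5278)
   = [0.419840 + 0.686903] / 0.516407 = 2.143160
d₂ = d₁ − σ√T = 2.143160 − 0.516407 = 1.626752
risk-neutral PD = N(−d₂) = N(-1.626752) = 0.051895

PD=0.0519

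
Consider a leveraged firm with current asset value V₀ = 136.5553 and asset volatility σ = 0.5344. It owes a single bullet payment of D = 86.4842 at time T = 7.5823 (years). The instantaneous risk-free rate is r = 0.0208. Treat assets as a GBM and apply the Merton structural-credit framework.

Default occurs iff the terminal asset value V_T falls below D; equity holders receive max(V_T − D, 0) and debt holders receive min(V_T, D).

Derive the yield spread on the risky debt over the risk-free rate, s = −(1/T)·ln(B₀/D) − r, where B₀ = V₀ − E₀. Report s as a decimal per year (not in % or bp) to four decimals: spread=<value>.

spread=0.0662

d₁ = [ln(V₀/D) + (r + σ²/2)T] / (σ√T)
   = [ln(136.5553/86.4842) + (0.0208 + 0.5·0.5344²)·7.5823] / (0.5344·√7.5823)
   = [0.456768 + 1.240401] / 1.471523 = 1.153342
d₂ = d₁ − σ√T = 1.153342 − 1.471523 = -0.318180
N(d₁) = 0.875615,  N(d₂) = 0.375174,  e^(−rT) = 0.854096
E₀ = V₀·N(d₁) − D·e^(−rT)·N(d₂)
   = 136.5553·0.875615 − 86.4842·0.854096·0.375174 = 91.857341
B₀ = V₀ − E₀ = 136.5553 − 91.857341 = 44.697959
spread = −(1/T)·ln(B₀/D) − r = −(1/7.5823)·ln(44.697959/86.4842) − 0.0208 = 0.06624930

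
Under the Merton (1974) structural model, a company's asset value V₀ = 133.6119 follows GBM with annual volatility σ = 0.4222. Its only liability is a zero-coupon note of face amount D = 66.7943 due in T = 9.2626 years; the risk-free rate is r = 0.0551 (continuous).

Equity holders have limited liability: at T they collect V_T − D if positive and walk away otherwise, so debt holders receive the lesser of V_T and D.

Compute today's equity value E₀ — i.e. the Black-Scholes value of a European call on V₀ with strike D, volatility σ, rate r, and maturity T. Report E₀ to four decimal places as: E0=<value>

E0=101.2895

d₁ = [ln(V₀/D) + (r + σ²/2)T] / (σ√T)
   = [ln(133.6119/66.7943) + (0.0551 + 0.5·0.4222²)·9.2626] / (0.4222·√9.2626)
   = [0.693322 + 1.335912] / 1.284945 = 1.579237
d₂ = d₁ − σ√T = 1.579237 − 1.284945 = 0.294291
N(d₁) = 0.942859,  N(d₂) = 0.615732,  e^(−rT) = 0.600274
E₀ = V₀·N(d₁) − D·e^(−rT)·N(d₂)
   = 133.6119·0.942859 − 66.7943·0.600274·0.615732 = 101.289488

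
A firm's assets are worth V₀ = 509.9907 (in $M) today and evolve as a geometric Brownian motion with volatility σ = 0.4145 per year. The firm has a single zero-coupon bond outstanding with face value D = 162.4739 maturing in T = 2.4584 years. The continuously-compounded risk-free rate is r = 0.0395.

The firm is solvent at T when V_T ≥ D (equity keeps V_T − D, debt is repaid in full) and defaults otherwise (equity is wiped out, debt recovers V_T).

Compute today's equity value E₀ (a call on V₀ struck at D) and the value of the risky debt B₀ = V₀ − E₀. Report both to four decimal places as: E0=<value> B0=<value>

d₁ = [ln(V₀/D) + (r + σ²/2)T] / (σ√T)
   = [ln(509.9907/162.4739) + (0.0395 + 0.5·0.4145²)·2.4584] / (0.4145·√2.4584)
   = [1.143875 + 0.308296] / 0.649906 = 2.234431
d₂ = d₁ − σ√T = 2.234431 − 0.649906 = 1.584525
N(d₁) = 0.987273,  N(d₂) = 0.943463,  e^(−rT) = 0.907459
E₀ = V₀·N(d₁) − D·e^(−rT)·N(d₂)
   = 509.9907·0.987273 − 162.4739·0.907459·0.943463 = 364.397200
B₀ = V₀ − E₀ = 509.9907 − 364.397200 = 145.593500

E0=364.3972 B0=145.5935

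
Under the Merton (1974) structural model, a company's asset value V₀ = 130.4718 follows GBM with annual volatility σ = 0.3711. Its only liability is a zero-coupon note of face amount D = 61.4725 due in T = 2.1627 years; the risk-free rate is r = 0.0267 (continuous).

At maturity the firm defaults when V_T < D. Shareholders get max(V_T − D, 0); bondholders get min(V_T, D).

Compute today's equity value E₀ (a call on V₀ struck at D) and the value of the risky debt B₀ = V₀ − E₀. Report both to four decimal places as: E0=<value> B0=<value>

E0=73.8509 B0=56.6209

d₁ = [ln(V₀/D) + (r + σ²/2)T] / (σ√T)
   = [ln(130.4718/61.4725) + (0.0267 + 0.5·0.3711²)·2.1627] / (0.3711·√2.1627)
   = [0.752567 + 0.206662] / 0.545744 = 1.757654
d₂ = d₁ − σ√T = 1.757654 − 0.545744 = 1.211910
N(d₁) = 0.960597,  N(d₂) = 0.887227,  e^(−rT) = 0.943891
E₀ = V₀·N(d₁) − D·e^(−rT)·N(d₂)
   = 130.4718·0.960597 − 61.4725·0.943891·0.887227 = 73.850921
B₀ = V₀ − E₀ = 130.4718 − 73.850921 = 56.620879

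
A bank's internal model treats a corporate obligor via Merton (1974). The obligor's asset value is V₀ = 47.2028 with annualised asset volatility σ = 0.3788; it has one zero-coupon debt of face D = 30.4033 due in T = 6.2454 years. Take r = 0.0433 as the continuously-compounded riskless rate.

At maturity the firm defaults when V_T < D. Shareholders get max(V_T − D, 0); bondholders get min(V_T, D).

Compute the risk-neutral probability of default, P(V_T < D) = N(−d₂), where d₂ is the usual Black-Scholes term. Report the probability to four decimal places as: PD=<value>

PD=0.3909

d₁ = [ln(V₀/D) + (r + σ²/2)T] / (σ√T)
   = [ln(47.2028/30.4033) + (0.0433 + 0.5·0.3788²)·6.2454] / (0.3788·√6.2454)
   = [0.439902 + 0.718500] / 0.946651 = 1.223684
d₂ = d₁ − σ√T = 1.223684 − 0.946651 = 0.277033
risk-neutral PD = N(−d₂) = N(-0.277033) = 0.390877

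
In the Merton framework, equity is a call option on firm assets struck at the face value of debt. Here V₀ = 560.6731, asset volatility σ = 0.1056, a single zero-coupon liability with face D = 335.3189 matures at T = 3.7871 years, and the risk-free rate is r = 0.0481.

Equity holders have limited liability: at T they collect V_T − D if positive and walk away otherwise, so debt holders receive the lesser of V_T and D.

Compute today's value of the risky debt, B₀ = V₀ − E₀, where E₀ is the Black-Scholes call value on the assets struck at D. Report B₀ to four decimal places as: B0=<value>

B0=279.4703

d₁ = [ln(V₀/D) + (r + σ²/2)T] / (σ√T)
   = [ln(560.6731/335.3189) + (0.0481 + 0.5·0.1056²)·3.7871] / (0.1056·√3.7871)
   = [0.514056 + 0.203275] / 0.205503 = 3.490619
d₂ = d₁ − σ√T = 3.490619 − 0.205503 = 3.285116
N(d₁) = 0.999759,  N(d₂) = 0.999490,  e^(−rT) = 0.833468
E₀ = V₀·N(d₁) − D·e^(−rT)·N(d₂)
   = 560.6731·0.999759 − 335.3189·0.833468·0.999490 = 281.202754
B₀ = V₀ − E₀ = 560.6731 − 281.202754 = 279.470346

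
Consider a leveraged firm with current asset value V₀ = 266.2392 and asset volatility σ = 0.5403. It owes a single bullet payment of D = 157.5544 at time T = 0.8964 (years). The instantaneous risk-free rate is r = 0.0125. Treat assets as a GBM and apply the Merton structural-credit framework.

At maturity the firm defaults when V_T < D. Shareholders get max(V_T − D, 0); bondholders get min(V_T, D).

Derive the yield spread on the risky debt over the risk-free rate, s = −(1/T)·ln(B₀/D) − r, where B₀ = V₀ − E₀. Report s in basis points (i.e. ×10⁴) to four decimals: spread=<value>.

d₁ = [ln(V₀/D) + (r + σ²/2)T] / (σ√T)
   = [ln(266.2392/157.5544) + (0.0125 + 0.5·0.5403²)·0.8964] / (0.5403·√0.8964)
   = [0.524624 + 0.142045] / 0.511547 = 1.303241
d₂ = d₁ − σ√T = 1.303241 − 0.511547 = 0.791694
N(d₁) = 0.903754,  N(d₂) = 0.785730,  e^(−rT) = 0.988858
E₀ = V₀·N(d₁) − D·e^(−rT)·N(d₂)
   = 266.2392·0.903754 − 157.5544·0.988858·0.785730 = 118.198790
B₀ = V₀ − E₀ = 266.2392 − 118.198790 = 148.040410
spread = −(1/T)·ln(B₀/D) − r = −(1/0.8964)·ln(148.040410/157.5544) − 0.0125 = 0.05698407
in basis points: 0.05698407 × 10⁴ = 569.8407 bp

spread=569.8407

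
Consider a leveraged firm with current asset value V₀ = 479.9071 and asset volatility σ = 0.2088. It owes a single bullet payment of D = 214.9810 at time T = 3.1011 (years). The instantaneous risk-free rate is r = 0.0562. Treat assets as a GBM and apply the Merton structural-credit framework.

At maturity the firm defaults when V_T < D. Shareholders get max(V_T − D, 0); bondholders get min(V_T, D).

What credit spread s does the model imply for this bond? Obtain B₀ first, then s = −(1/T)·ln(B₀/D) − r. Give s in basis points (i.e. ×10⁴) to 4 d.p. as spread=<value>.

d₁ = [ln(V₀/D) + (r + σ²/2)T] / (σ√T)
   = [ln(479.9071/214.9810) + (0.0562 + 0.5·0.2088²)·3.1011] / (0.2088·√3.1011)
   = [0.803043 + 0.241882] / 0.367696 = 2.841820
d₂ = d₁ − σ√T = 2.841820 − 0.367696 = 2.474125
N(d₁) = 0.997757,  N(d₂) = 0.993322,  e^(−rT) = 0.840060
E₀ = V₀·N(d₁) − D·e^(−rT)·N(d₂)
   = 479.9071·0.997757 − 214.9810·0.840060·0.993322 = 299.439836
B₀ = V₀ − E₀ = 479.9071 − 299.439836 = 180.467264
spread = −(1/T)·ln(B₀/D) − r = −(1/3.1011)·ln(180.467264/214.9810) − 0.0562 = 0.00023167
in basis points: 0.00023167 × 10⁴ = 2.3167 bp

spread=2.3167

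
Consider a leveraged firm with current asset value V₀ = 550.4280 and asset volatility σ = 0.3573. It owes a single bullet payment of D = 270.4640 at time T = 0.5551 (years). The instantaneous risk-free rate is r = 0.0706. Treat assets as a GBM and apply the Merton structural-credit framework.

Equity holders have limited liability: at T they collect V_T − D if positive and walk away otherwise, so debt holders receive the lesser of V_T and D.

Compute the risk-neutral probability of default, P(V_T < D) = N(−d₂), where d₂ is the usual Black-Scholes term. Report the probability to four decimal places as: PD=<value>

d₁ = [ln(V₀/D) + (r + σ²/2)T] / (σ√T)
   = [ln(550.4280/270.4640) + (0.0706 + 0.5·0.3573²)·0.5551] / (0.3573·√0.5551)
   = [0.710557 + 0.074623] / 0.266206 = 2.949516
d₂ = d₁ − σ√T = 2.949516 − 0.266206 = 2.683309
risk-neutral PD = N(−d₂) = N(-2.683309) = 0.003645

PD=0.0036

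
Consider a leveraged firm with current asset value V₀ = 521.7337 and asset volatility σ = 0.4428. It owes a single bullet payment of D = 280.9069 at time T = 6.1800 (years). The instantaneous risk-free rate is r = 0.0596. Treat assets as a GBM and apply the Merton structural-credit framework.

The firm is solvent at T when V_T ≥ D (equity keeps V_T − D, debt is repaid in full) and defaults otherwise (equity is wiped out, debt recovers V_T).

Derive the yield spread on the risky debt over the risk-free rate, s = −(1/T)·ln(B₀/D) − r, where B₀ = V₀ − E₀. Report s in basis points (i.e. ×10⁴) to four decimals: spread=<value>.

spread=293.8834

d₁ = [ln(V₀/D) + (r + σ²/2)T] / (σ√T)
   = [ln(521.7337/280.9069) + (0.0596 + 0.5·0.4428²)·6.1800] / (0.4428·√6.1800)
   = [0.619134 + 0.974190] / 1.100783 = 1.447446
d₂ = d₁ − σ√T = 1.447446 − 1.100783 = 0.346662
N(d₁) = 0.926114,  N(d₂) = 0.635577,  e^(−rT) = 0.691890
E₀ = V₀·N(d₁) − D·e^(−rT)·N(d₂)
   = 521.7337·0.926114 − 280.9069·0.691890·0.635577 = 359.656082
B₀ = V₀ − E₀ = 521.7337 − 359.656082 = 162.077618
spread = −(1/T)·ln(B₀/D) − r = −(1/6.1800)·ln(162.077618/280.9069) − 0.0596 = 0.02938834
in basis points: 0.02938834 × 10⁴ = 293.8834 bp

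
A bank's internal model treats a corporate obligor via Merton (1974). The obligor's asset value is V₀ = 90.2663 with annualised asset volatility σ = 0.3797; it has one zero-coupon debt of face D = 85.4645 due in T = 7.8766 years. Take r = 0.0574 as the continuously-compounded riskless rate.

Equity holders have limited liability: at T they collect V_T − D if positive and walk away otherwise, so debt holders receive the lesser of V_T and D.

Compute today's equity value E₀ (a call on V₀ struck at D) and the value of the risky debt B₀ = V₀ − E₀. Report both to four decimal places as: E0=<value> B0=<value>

E0=50.1792 B0=40.0871

d₁ = [ln(V₀/D) + (r + σ²/2)T] / (σ√T)
   = [ln(90.2663/85.4645) + (0.0574 + 0.5·0.3797²)·7.8766] / (0.3797·√7.8766)
   = [0.054663 + 1.019910] / 1.065639 = 1.008384
d₂ = d₁ − σ√T = 1.008384 − 1.065639 = -0.057255
N(d₁) = 0.843365,  N(d₂) = 0.477171,  e^(−rT) = 0.636280
E₀ = V₀·N(d₁) − D·e^(−rT)·N(d₂)
   = 90.2663·0.843365 − 85.4645·0.636280·0.477171 = 50.179181
B₀ = V₀ − E₀ = 90.2663 − 50.179181 = 40.087119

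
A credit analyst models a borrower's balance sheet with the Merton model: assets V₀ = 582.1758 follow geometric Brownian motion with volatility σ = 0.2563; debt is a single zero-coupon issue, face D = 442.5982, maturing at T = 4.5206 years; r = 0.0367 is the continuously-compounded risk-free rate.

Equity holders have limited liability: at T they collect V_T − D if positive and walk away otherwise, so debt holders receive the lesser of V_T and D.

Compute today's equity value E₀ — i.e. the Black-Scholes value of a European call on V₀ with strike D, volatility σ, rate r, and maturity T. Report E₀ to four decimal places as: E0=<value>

d₁ = [ln(V₀/D) + (r + σ²/2)T] / (σ√T)
   = [ln(582.1758/442.5982) + (0.0367 + 0.5·0.2563²)·4.5206] / (0.2563·√4.5206)
   = [0.274110 + 0.314384] / 0.544937 = 1.079930
d₂ = d₁ − σ√T = 1.079930 − 0.544937 = 0.534993
N(d₁) = 0.859913,  N(d₂) = 0.703673,  e^(−rT) = 0.847126
E₀ = V₀·N(d₁) − D·e^(−rT)·N(d₂)
   = 582.1758·0.859913 − 442.5982·0.847126·0.703673 = 236.788312

E0=236.7883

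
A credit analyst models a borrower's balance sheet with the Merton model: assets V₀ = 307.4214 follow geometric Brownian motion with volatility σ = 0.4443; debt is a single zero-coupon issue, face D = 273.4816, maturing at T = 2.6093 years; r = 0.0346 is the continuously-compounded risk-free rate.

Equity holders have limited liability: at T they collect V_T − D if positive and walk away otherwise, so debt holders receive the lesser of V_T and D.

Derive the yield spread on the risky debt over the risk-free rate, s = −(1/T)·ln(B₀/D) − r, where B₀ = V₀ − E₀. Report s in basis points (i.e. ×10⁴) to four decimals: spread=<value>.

spread=902.2029

d₁ = [ln(V₀/D) + (r + σ²/2)T] / (σ√T)
   = [ln(307.4214/273.4816) + (0.0346 + 0.5·0.4443²)·2.6093] / (0.4443·√2.6093)
   = [0.116985 + 0.347823] / 0.717692 = 0.647642
d₂ = d₁ − σ√T = 0.647642 − 0.717692 = -0.070050
N(d₁) = 0.741392,  N(d₂) = 0.472077,  e^(−rT) = 0.913674
E₀ = V₀·N(d₁) − D·e^(−rT)·N(d₂)
   = 307.4214·0.741392 − 273.4816·0.913674·0.472077 = 109.960469
B₀ = V₀ − E₀ = 307.4214 − 109.960469 = 197.460931
spread = −(1/T)·ln(B₀/D) − r = −(1/2.6093)·ln(197.460931/273.4816) − 0.0346 = 0.09022029
in basis points: 0.09022029 × 10⁴ = 902.2029 bp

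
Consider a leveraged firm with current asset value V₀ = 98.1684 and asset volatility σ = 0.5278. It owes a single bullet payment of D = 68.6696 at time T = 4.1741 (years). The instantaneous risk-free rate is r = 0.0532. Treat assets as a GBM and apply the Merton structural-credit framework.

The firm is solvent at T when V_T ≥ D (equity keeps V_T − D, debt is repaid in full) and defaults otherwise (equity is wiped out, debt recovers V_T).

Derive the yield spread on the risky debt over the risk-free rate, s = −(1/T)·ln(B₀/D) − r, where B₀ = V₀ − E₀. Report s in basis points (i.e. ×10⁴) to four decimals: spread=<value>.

d₁ = [ln(V₀/D) + (r + σ²/2)T] / (σ√T)
   = [ln(98.1684/68.6696) + (0.0532 + 0.5·0.5278²)·4.1741] / (0.5278·√4.1741)
   = [0.357378 + 0.803458] / 1.078328 = 1.076514
d₂ = d₁ − σ√T = 1.076514 − 1.078328 = -0.001814
N(d₁) = 0.859151,  N(d₂) = 0.499277,  e^(−rT) = 0.800866
E₀ = V₀·N(d₁) − D·e^(−rT)·N(d₂)
   = 98.1684·0.859151 − 68.6696·0.800866·0.499277 = 56.883741
B₀ = V₀ − E₀ = 98.1684 − 56.883741 = 41.284659
spread = −(1/T)·ln(B₀/D) − r = −(1/4.1741)·ln(41.284659/68.6696) − 0.0532 = 0.06869828
in basis points: 0.06869828 × 10⁴ = 686.9828 bp

spread=686.9828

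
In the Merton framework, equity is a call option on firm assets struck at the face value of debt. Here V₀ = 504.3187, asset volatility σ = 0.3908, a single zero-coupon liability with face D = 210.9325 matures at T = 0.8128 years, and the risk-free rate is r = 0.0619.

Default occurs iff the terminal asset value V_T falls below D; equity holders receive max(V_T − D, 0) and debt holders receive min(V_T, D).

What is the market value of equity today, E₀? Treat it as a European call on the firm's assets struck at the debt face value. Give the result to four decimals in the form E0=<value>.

d₁ = [ln(V₀/D) + (r + σ²/2)T] / (σ√T)
   = [ln(504.3187/210.9325) + (0.0619 + 0.5·0.3908²)·0.8128] / (0.3908·√0.8128)
   = [0.871670 + 0.112380] / 0.352327 = 2.792998
d₂ = d₁ − σ√T = 2.792998 − 0.352327 = 2.440671
N(d₁) = 0.997389,  N(d₂) = 0.992670,  e^(−rT) = 0.950932
E₀ = V₀·N(d₁) − D·e^(−rT)·N(d₂)
   = 504.3187·0.997389 − 210.9325·0.950932·0.992670 = 303.889600

E0=303.8896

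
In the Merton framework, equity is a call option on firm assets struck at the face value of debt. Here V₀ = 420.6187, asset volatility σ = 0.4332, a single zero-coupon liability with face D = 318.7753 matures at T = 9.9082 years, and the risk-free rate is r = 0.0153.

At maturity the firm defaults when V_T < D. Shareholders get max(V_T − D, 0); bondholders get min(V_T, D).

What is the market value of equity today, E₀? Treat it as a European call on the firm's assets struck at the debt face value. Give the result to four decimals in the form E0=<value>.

E0=255.7957

d₁ = [ln(V₀/D) + (r + σ²/2)T] / (σ√T)
   = [ln(420.6187/318.7753) + (0.0153 + 0.5·0.4332²)·9.9082] / (0.4332·√9.9082)
   = [0.277240 + 1.081293] / 1.363596 = 0.996287
d₂ = d₁ − σ√T = 0.996287 − 1.363596 = -0.367309
N(d₁) = 0.840445,  N(d₂) = 0.356694,  e^(−rT) = 0.859336
E₀ = V₀·N(d₁) − D·e^(−rT)·N(d₂)
   = 420.6187·0.840445 − 318.7753·0.859336·0.356694 = 255.795708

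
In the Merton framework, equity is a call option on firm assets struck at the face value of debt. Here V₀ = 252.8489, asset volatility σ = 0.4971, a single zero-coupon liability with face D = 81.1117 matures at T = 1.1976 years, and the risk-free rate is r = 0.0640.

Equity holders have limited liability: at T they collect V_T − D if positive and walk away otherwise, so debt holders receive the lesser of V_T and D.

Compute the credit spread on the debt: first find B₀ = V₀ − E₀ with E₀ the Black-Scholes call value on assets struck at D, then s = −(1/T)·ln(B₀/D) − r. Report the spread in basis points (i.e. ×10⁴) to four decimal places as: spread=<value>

spread=36.2628

d₁ = [ln(V₀/D) + (r + σ²/2)T] / (σ√T)
   = [ln(252.8489/81.1117) + (0.0640 + 0.5·0.4971²)·1.1976] / (0.4971·√1.1976)
   = [1.136965 + 0.224615] / 0.544001 = 2.502900
d₂ = d₁ − σ√T = 2.502900 − 0.544001 = 1.958899
N(d₁) = 0.993841,  N(d₂) = 0.974938,  e^(−rT) = 0.926217
E₀ = V₀·N(d₁) − D·e^(−rT)·N(d₂)
   = 252.8489·0.993841 − 81.1117·0.926217·0.974938 = 178.047396
B₀ = V₀ − E₀ = 252.8489 − 178.047396 = 74.801504
spread = −(1/T)·ln(B₀/D) − r = −(1/1.1976)·ln(74.801504/81.1117) − 0.0640 = 0.00362628
in basis points: 0.00362628 × 10⁴ = 36.2628 bp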